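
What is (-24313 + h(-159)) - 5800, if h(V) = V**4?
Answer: 639098848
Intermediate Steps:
(-24313 + h(-159)) - 5800 = (-24313 + (-159)**4) - 5800 = (-24313 + 639128961) - 5800 = 639104648 - 5800 = 639098848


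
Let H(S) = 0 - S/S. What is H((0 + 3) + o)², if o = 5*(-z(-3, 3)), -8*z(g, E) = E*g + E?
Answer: 1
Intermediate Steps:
z(g, E) = -E/8 - E*g/8 (z(g, E) = -(E*g + E)/8 = -(E + E*g)/8 = -E/8 - E*g/8)
o = -15/4 (o = 5*(-(-1)*3*(1 - 3)/8) = 5*(-(-1)*3*(-2)/8) = 5*(-1*¾) = 5*(-¾) = -15/4 ≈ -3.7500)
H(S) = -1 (H(S) = 0 - 1*1 = 0 - 1 = -1)
H((0 + 3) + o)² = (-1)² = 1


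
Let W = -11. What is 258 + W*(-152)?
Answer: 1930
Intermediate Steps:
258 + W*(-152) = 258 - 11*(-152) = 258 + 1672 = 1930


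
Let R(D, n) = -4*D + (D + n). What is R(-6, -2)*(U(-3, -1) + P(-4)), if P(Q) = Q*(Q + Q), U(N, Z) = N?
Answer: 464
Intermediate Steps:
P(Q) = 2*Q**2 (P(Q) = Q*(2*Q) = 2*Q**2)
R(D, n) = n - 3*D
R(-6, -2)*(U(-3, -1) + P(-4)) = (-2 - 3*(-6))*(-3 + 2*(-4)**2) = (-2 + 18)*(-3 + 2*16) = 16*(-3 + 32) = 16*29 = 464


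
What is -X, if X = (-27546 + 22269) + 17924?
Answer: -12647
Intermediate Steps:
X = 12647 (X = -5277 + 17924 = 12647)
-X = -1*12647 = -12647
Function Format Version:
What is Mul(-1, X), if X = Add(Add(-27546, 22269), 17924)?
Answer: -12647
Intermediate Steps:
X = 12647 (X = Add(-5277, 17924) = 12647)
Mul(-1, X) = Mul(-1, 12647) = -12647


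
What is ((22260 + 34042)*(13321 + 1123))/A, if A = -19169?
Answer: -813226088/19169 ≈ -42424.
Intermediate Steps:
((22260 + 34042)*(13321 + 1123))/A = ((22260 + 34042)*(13321 + 1123))/(-19169) = (56302*14444)*(-1/19169) = 813226088*(-1/19169) = -813226088/19169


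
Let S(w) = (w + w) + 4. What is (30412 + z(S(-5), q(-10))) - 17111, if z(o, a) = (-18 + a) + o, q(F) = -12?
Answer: 13265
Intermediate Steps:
S(w) = 4 + 2*w (S(w) = 2*w + 4 = 4 + 2*w)
z(o, a) = -18 + a + o
(30412 + z(S(-5), q(-10))) - 17111 = (30412 + (-18 - 12 + (4 + 2*(-5)))) - 17111 = (30412 + (-18 - 12 + (4 - 10))) - 17111 = (30412 + (-18 - 12 - 6)) - 17111 = (30412 - 36) - 17111 = 30376 - 17111 = 13265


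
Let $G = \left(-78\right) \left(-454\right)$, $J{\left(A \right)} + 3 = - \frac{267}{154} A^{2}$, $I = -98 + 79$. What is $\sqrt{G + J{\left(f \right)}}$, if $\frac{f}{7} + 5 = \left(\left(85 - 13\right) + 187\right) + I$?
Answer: $\frac{i \sqrt{2253603594}}{22} \approx 2157.8 i$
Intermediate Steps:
$I = -19$
$f = 1645$ ($f = -35 + 7 \left(\left(\left(85 - 13\right) + 187\right) - 19\right) = -35 + 7 \left(\left(72 + 187\right) - 19\right) = -35 + 7 \left(259 - 19\right) = -35 + 7 \cdot 240 = -35 + 1680 = 1645$)
$J{\left(A \right)} = -3 - \frac{267 A^{2}}{154}$ ($J{\left(A \right)} = -3 + - \frac{267}{154} A^{2} = -3 + \left(-267\right) \frac{1}{154} A^{2} = -3 - \frac{267 A^{2}}{154}$)
$G = 35412$
$\sqrt{G + J{\left(f \right)}} = \sqrt{35412 - \left(3 + \frac{267 \cdot 1645^{2}}{154}\right)} = \sqrt{35412 - \frac{103215591}{22}} = \sqrt{- \frac{102436527}{22}} = \frac{i \sqrt{2253603594}}{22}$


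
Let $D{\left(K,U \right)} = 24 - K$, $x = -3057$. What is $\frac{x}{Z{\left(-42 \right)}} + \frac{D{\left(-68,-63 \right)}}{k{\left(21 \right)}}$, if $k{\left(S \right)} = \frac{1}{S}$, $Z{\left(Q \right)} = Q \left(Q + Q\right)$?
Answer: $\frac{2271013}{1176} \approx 1931.1$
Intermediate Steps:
$Z{\left(Q \right)} = 2 Q^{2}$ ($Z{\left(Q \right)} = Q 2 Q = 2 Q^{2}$)
$\frac{x}{Z{\left(-42 \right)}} + \frac{D{\left(-68,-63 \right)}}{k{\left(21 \right)}} = - \frac{3057}{2 \left(-42\right)^{2}} + \frac{24 - -68}{\frac{1}{21}} = - \frac{3057}{2 \cdot 1764} + \left(24 + 68\right) \frac{1}{\frac{1}{21}} = - \frac{3057}{3528} + 92 \cdot 21 = \left(-3057\right) \frac{1}{3528} + 1932 = - \frac{1019}{1176} + 1932 = \frac{2271013}{1176}$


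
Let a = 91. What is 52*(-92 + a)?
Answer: -52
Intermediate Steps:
52*(-92 + a) = 52*(-92 + 91) = 52*(-1) = -52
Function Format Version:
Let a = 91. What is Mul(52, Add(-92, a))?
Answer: -52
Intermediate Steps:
Mul(52, Add(-92, a)) = Mul(52, Add(-92, 91)) = Mul(52, -1) = -52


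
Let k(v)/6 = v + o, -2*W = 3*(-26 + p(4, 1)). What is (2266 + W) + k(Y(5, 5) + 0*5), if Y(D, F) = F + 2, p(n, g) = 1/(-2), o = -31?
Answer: 8647/4 ≈ 2161.8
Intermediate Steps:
p(n, g) = -1/2
Y(D, F) = 2 + F
W = 159/4 (W = -3*(-26 - 1/2)/2 = -3*(-53)/(2*2) = -1/2*(-159/2) = 159/4 ≈ 39.750)
k(v) = -186 + 6*v (k(v) = 6*(v - 31) = 6*(-31 + v) = -186 + 6*v)
(2266 + W) + k(Y(5, 5) + 0*5) = (2266 + 159/4) + (-186 + 6*((2 + 5) + 0*5)) = 9223/4 + (-186 + 6*(7 + 0)) = 9223/4 + (-186 + 6*7) = 9223/4 + (-186 + 42) = 9223/4 - 144 = 8647/4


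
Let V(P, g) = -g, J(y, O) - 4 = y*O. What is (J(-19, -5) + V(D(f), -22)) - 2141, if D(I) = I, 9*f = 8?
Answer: -2020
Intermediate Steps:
J(y, O) = 4 + O*y (J(y, O) = 4 + y*O = 4 + O*y)
f = 8/9 (f = (⅑)*8 = 8/9 ≈ 0.88889)
(J(-19, -5) + V(D(f), -22)) - 2141 = ((4 - 5*(-19)) - 1*(-22)) - 2141 = ((4 + 95) + 22) - 2141 = (99 + 22) - 2141 = 121 - 2141 = -2020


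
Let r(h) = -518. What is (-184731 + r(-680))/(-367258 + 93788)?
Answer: 185249/273470 ≈ 0.67740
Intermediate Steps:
(-184731 + r(-680))/(-367258 + 93788) = (-184731 - 518)/(-367258 + 93788) = -185249/(-273470) = -185249*(-1/273470) = 185249/273470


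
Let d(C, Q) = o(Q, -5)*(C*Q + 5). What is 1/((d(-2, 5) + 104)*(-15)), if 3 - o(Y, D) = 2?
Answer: -1/1485 ≈ -0.00067340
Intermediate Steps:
o(Y, D) = 1 (o(Y, D) = 3 - 1*2 = 3 - 2 = 1)
d(C, Q) = 5 + C*Q (d(C, Q) = 1*(C*Q + 5) = 1*(5 + C*Q) = 5 + C*Q)
1/((d(-2, 5) + 104)*(-15)) = 1/(((5 - 2*5) + 104)*(-15)) = 1/(((5 - 10) + 104)*(-15)) = 1/((-5 + 104)*(-15)) = 1/(99*(-15)) = 1/(-1485) = -1/1485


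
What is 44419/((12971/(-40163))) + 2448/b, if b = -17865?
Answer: -3541244117657/25747435 ≈ -1.3754e+5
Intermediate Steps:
44419/((12971/(-40163))) + 2448/b = 44419/((12971/(-40163))) + 2448/(-17865) = 44419/((12971*(-1/40163))) + 2448*(-1/17865) = 44419/(-12971/40163) - 272/1985 = 44419*(-40163/12971) - 272/1985 = -1784000297/12971 - 272/1985 = -3541244117657/25747435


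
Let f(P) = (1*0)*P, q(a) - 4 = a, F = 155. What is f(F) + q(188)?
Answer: 192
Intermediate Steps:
q(a) = 4 + a
f(P) = 0 (f(P) = 0*P = 0)
f(F) + q(188) = 0 + (4 + 188) = 0 + 192 = 192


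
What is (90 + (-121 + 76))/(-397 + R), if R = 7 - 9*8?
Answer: -15/154 ≈ -0.097403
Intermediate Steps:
R = -65 (R = 7 - 72 = -65)
(90 + (-121 + 76))/(-397 + R) = (90 + (-121 + 76))/(-397 - 65) = (90 - 45)/(-462) = 45*(-1/462) = -15/154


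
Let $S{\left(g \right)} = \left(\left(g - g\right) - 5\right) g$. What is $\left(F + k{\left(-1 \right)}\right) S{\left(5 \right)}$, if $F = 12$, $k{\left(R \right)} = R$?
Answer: $-275$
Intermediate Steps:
$S{\left(g \right)} = - 5 g$ ($S{\left(g \right)} = \left(0 - 5\right) g = - 5 g$)
$\left(F + k{\left(-1 \right)}\right) S{\left(5 \right)} = \left(12 - 1\right) \left(\left(-5\right) 5\right) = 11 \left(-25\right) = -275$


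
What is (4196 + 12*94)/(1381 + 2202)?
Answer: 5324/3583 ≈ 1.4859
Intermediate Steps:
(4196 + 12*94)/(1381 + 2202) = (4196 + 1128)/3583 = 5324*(1/3583) = 5324/3583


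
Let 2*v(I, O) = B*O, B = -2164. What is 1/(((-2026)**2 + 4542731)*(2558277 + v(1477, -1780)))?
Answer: 1/38777022423459 ≈ 2.5788e-14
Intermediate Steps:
v(I, O) = -1082*O (v(I, O) = (-2164*O)/2 = -1082*O)
1/(((-2026)**2 + 4542731)*(2558277 + v(1477, -1780))) = 1/(((-2026)**2 + 4542731)*(2558277 - 1082*(-1780))) = 1/((4104676 + 4542731)*(2558277 + 1925960)) = 1/(8647407*4484237) = 1/38777022423459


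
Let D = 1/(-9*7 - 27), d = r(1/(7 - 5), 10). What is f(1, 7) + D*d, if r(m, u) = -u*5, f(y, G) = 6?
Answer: 59/9 ≈ 6.5556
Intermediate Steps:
r(m, u) = -5*u
d = -50 (d = -5*10 = -50)
D = -1/90 (D = 1/(-63 - 27) = 1/(-90) = -1/90 ≈ -0.011111)
f(1, 7) + D*d = 6 - 1/90*(-50) = 6 + 5/9 = 59/9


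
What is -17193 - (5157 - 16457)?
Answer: -5893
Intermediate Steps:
-17193 - (5157 - 16457) = -17193 - 1*(-11300) = -17193 + 11300 = -5893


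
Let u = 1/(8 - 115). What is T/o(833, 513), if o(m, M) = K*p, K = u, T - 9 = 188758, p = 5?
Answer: -20198069/5 ≈ -4.0396e+6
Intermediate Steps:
T = 188767 (T = 9 + 188758 = 188767)
u = -1/107 (u = 1/(-107) = -1/107 ≈ -0.0093458)
K = -1/107 ≈ -0.0093458
o(m, M) = -5/107 (o(m, M) = -1/107*5 = -5/107)
T/o(833, 513) = 188767/(-5/107) = 188767*(-107/5) = -20198069/5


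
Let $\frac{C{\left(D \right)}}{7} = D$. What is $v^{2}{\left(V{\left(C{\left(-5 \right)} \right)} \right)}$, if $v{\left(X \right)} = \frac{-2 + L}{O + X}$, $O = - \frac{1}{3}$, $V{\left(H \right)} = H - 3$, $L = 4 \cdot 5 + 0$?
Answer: $\frac{2916}{13225} \approx 0.22049$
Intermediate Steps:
$C{\left(D \right)} = 7 D$
$L = 20$ ($L = 20 + 0 = 20$)
$V{\left(H \right)} = -3 + H$
$O = - \frac{1}{3}$ ($O = \left(-1\right) \frac{1}{3} = - \frac{1}{3} \approx -0.33333$)
$v{\left(X \right)} = \frac{18}{- \frac{1}{3} + X}$ ($v{\left(X \right)} = \frac{-2 + 20}{- \frac{1}{3} + X} = \frac{18}{- \frac{1}{3} + X}$)
$v^{2}{\left(V{\left(C{\left(-5 \right)} \right)} \right)} = \left(\frac{54}{-1 + 3 \left(-3 + 7 \left(-5\right)\right)}\right)^{2} = \left(\frac{54}{-1 + 3 \left(-3 - 35\right)}\right)^{2} = \left(\frac{54}{-1 + 3 \left(-38\right)}\right)^{2} = \left(\frac{54}{-1 - 114}\right)^{2} = \left(\frac{54}{-115}\right)^{2} = \left(54 \left(- \frac{1}{115}\right)\right)^{2} = \left(- \frac{54}{115}\right)^{2} = \frac{2916}{13225}$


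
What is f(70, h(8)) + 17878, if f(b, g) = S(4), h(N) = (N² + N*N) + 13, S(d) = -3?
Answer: 17875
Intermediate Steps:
h(N) = 13 + 2*N² (h(N) = (N² + N²) + 13 = 2*N² + 13 = 13 + 2*N²)
f(b, g) = -3
f(70, h(8)) + 17878 = -3 + 17878 = 17875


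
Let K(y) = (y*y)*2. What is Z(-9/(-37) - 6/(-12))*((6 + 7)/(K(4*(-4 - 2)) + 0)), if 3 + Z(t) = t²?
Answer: -174239/6308352 ≈ -0.027620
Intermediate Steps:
K(y) = 2*y² (K(y) = y²*2 = 2*y²)
Z(t) = -3 + t²
Z(-9/(-37) - 6/(-12))*((6 + 7)/(K(4*(-4 - 2)) + 0)) = (-3 + (-9/(-37) - 6/(-12))²)*((6 + 7)/(2*(4*(-4 - 2))² + 0)) = (-3 + (-9*(-1/37) - 6*(-1/12))²)*(13/(2*(4*(-6))² + 0)) = (-3 + (9/37 + ½)²)*(13/(2*(-24)² + 0)) = (-3 + (55/74)²)*(13/(2*576 + 0)) = (-3 + 3025/5476)*(13/(1152 + 0)) = -174239/(5476*1152) = -13403/5476*13/1152 = -174239/6308352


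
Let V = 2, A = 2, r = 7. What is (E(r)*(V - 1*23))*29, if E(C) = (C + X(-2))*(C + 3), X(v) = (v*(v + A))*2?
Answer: -42630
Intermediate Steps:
X(v) = 2*v*(2 + v) (X(v) = (v*(v + 2))*2 = (v*(2 + v))*2 = 2*v*(2 + v))
E(C) = C*(3 + C) (E(C) = (C + 2*(-2)*(2 - 2))*(C + 3) = (C + 2*(-2)*0)*(3 + C) = (C + 0)*(3 + C) = C*(3 + C))
(E(r)*(V - 1*23))*29 = ((7*(3 + 7))*(2 - 1*23))*29 = ((7*10)*(2 - 23))*29 = (70*(-21))*29 = -1470*29 = -42630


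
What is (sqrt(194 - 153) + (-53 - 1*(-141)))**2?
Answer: (88 + sqrt(41))**2 ≈ 8912.0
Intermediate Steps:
(sqrt(194 - 153) + (-53 - 1*(-141)))**2 = (sqrt(41) + (-53 + 141))**2 = (sqrt(41) + 88)**2 = (88 + sqrt(41))**2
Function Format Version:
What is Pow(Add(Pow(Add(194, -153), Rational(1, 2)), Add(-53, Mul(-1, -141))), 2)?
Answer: Pow(Add(88, Pow(41, Rational(1, 2))), 2) ≈ 8912.0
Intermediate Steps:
Pow(Add(Pow(Add(194, -153), Rational(1, 2)), Add(-53, Mul(-1, -141))), 2) = Pow(Add(Pow(41, Rational(1, 2)), Add(-53, 141)), 2) = Pow(Add(Pow(41, Rational(1, 2)), 88), 2) = Pow(Add(88, Pow(41, Rational(1, 2))), 2)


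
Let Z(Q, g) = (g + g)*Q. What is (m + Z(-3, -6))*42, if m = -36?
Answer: 0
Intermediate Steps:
Z(Q, g) = 2*Q*g (Z(Q, g) = (2*g)*Q = 2*Q*g)
(m + Z(-3, -6))*42 = (-36 + 2*(-3)*(-6))*42 = (-36 + 36)*42 = 0*42 = 0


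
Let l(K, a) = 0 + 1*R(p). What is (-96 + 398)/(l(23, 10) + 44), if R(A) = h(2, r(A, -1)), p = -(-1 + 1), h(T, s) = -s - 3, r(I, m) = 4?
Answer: 302/37 ≈ 8.1622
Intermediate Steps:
h(T, s) = -3 - s
p = 0 (p = -1*0 = 0)
R(A) = -7 (R(A) = -3 - 1*4 = -3 - 4 = -7)
l(K, a) = -7 (l(K, a) = 0 + 1*(-7) = 0 - 7 = -7)
(-96 + 398)/(l(23, 10) + 44) = (-96 + 398)/(-7 + 44) = 302/37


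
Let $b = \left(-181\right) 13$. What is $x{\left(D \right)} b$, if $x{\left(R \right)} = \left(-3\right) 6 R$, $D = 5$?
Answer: $211770$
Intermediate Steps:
$b = -2353$
$x{\left(R \right)} = - 18 R$
$x{\left(D \right)} b = \left(-18\right) 5 \left(-2353\right) = \left(-90\right) \left(-2353\right) = 211770$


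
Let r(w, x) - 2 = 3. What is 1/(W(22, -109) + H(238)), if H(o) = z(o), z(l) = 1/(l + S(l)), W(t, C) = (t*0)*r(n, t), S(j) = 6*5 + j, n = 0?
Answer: 506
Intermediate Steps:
S(j) = 30 + j
r(w, x) = 5 (r(w, x) = 2 + 3 = 5)
W(t, C) = 0 (W(t, C) = (t*0)*5 = 0*5 = 0)
z(l) = 1/(30 + 2*l) (z(l) = 1/(l + (30 + l)) = 1/(30 + 2*l))
H(o) = 1/(2*(15 + o))
1/(W(22, -109) + H(238)) = 1/(0 + 1/(2*(15 + 238))) = 1/(0 + (1/2)/253) = 1/(0 + (1/2)*(1/253)) = 1/(0 + 1/506) = 1/(1/506) = 506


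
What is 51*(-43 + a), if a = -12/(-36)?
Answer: -2176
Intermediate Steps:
a = 1/3 (a = -12*(-1/36) = 1/3 ≈ 0.33333)
51*(-43 + a) = 51*(-43 + 1/3) = 51*(-128/3) = -2176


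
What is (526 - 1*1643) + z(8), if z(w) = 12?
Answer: -1105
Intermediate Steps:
(526 - 1*1643) + z(8) = (526 - 1*1643) + 12 = (526 - 1643) + 12 = -1117 + 12 = -1105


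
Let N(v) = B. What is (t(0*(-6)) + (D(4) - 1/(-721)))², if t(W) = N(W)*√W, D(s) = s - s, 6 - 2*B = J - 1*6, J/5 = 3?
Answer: 1/519841 ≈ 1.9237e-6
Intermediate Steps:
J = 15 (J = 5*3 = 15)
B = -3/2 (B = 3 - (15 - 1*6)/2 = 3 - (15 - 6)/2 = 3 - ½*9 = 3 - 9/2 = -3/2 ≈ -1.5000)
D(s) = 0
N(v) = -3/2
t(W) = -3*√W/2
(t(0*(-6)) + (D(4) - 1/(-721)))² = (-3*√(0*(-6))/2 + (0 - 1/(-721)))² = (-3*√0/2 + (0 - 1*(-1/721)))² = (-3/2*0 + (0 + 1/721))² = (0 + 1/721)² = (1/721)² = 1/519841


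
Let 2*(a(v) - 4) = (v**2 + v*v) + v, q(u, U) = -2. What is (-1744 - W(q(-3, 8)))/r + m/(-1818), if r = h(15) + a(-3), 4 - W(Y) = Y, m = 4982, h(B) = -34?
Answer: 68209/909 ≈ 75.037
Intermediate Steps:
W(Y) = 4 - Y
a(v) = 4 + v**2 + v/2 (a(v) = 4 + ((v**2 + v*v) + v)/2 = 4 + ((v**2 + v**2) + v)/2 = 4 + (2*v**2 + v)/2 = 4 + (v + 2*v**2)/2 = 4 + (v**2 + v/2) = 4 + v**2 + v/2)
r = -45/2 (r = -34 + (4 + (-3)**2 + (1/2)*(-3)) = -34 + (4 + 9 - 3/2) = -34 + 23/2 = -45/2 ≈ -22.500)
(-1744 - W(q(-3, 8)))/r + m/(-1818) = (-1744 - (4 - 1*(-2)))/(-45/2) + 4982/(-1818) = (-1744 - (4 + 2))*(-2/45) + 4982*(-1/1818) = (-1744 - 1*6)*(-2/45) - 2491/909 = (-1744 - 6)*(-2/45) - 2491/909 = -1750*(-2/45) - 2491/909 = 700/9 - 2491/909 = 68209/909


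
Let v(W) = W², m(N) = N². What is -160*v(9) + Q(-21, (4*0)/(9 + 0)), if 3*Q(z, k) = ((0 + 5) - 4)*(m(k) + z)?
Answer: -12967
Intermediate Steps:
Q(z, k) = z/3 + k²/3 (Q(z, k) = (((0 + 5) - 4)*(k² + z))/3 = ((5 - 4)*(z + k²))/3 = (1*(z + k²))/3 = (z + k²)/3 = z/3 + k²/3)
-160*v(9) + Q(-21, (4*0)/(9 + 0)) = -160*9² + ((⅓)*(-21) + ((4*0)/(9 + 0))²/3) = -160*81 + (-7 + (0/9)²/3) = -12960 + (-7 + (0*(⅑))²/3) = -12960 + (-7 + (⅓)*0²) = -12960 + (-7 + (⅓)*0) = -12960 + (-7 + 0) = -12960 - 7 = -12967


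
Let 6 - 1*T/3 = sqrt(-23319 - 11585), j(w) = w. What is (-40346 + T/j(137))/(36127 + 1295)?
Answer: -2763692/2563407 - I*sqrt(8726)/854469 ≈ -1.0781 - 0.00010932*I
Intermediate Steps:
T = 18 - 6*I*sqrt(8726) (T = 18 - 3*sqrt(-23319 - 11585) = 18 - 6*I*sqrt(8726) ≈ 18.0 - 560.48*I)
(-40346 + T/j(137))/(36127 + 1295) = (-40346 + (18 - 6*I*sqrt(8726))/137)/(36127 + 1295) = (-40346 + (18 - 6*I*sqrt(8726))*(1/137))/37422 = (-40346 + (18/137 - 6*I*sqrt(8726)/137))*(1/37422) = (-5527384/137 - 6*I*sqrt(8726)/137)*(1/37422) = -2763692/2563407 - I*sqrt(8726)/854469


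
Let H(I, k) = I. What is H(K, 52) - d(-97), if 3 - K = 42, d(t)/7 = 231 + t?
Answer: -977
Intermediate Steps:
d(t) = 1617 + 7*t (d(t) = 7*(231 + t) = 1617 + 7*t)
K = -39 (K = 3 - 1*42 = 3 - 42 = -39)
H(K, 52) - d(-97) = -39 - (1617 + 7*(-97)) = -39 - (1617 - 679) = -39 - 1*938 = -39 - 938 = -977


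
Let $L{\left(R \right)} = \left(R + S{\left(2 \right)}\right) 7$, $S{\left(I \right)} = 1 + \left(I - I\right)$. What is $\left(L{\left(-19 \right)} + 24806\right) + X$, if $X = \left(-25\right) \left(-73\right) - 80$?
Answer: $26425$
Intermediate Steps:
$S{\left(I \right)} = 1$ ($S{\left(I \right)} = 1 + 0 = 1$)
$L{\left(R \right)} = 7 + 7 R$ ($L{\left(R \right)} = \left(R + 1\right) 7 = \left(1 + R\right) 7 = 7 + 7 R$)
$X = 1745$ ($X = 1825 - 80 = 1745$)
$\left(L{\left(-19 \right)} + 24806\right) + X = \left(\left(7 + 7 \left(-19\right)\right) + 24806\right) + 1745 = \left(\left(7 - 133\right) + 24806\right) + 1745 = \left(-126 + 24806\right) + 1745 = 24680 + 1745 = 26425$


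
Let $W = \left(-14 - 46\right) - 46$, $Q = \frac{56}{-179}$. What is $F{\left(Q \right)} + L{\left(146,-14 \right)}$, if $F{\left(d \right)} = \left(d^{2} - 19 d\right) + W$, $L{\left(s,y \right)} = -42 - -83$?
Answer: $- \frac{1889073}{32041} \approx -58.958$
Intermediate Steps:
$L{\left(s,y \right)} = 41$ ($L{\left(s,y \right)} = -42 + 83 = 41$)
$Q = - \frac{56}{179}$ ($Q = 56 \left(- \frac{1}{179}\right) = - \frac{56}{179} \approx -0.31285$)
$W = -106$ ($W = -60 - 46 = -106$)
$F{\left(d \right)} = -106 + d^{2} - 19 d$ ($F{\left(d \right)} = \left(d^{2} - 19 d\right) - 106 = -106 + d^{2} - 19 d$)
$F{\left(Q \right)} + L{\left(146,-14 \right)} = \left(-106 + \left(- \frac{56}{179}\right)^{2} - - \frac{1064}{179}\right) + 41 = \left(-106 + \frac{3136}{32041} + \frac{1064}{179}\right) + 41 = - \frac{3202754}{32041} + 41 = - \frac{1889073}{32041}$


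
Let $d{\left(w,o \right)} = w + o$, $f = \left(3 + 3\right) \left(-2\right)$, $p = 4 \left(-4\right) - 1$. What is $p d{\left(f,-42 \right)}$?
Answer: $918$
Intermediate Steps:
$p = -17$ ($p = -16 - 1 = -17$)
$f = -12$ ($f = 6 \left(-2\right) = -12$)
$d{\left(w,o \right)} = o + w$
$p d{\left(f,-42 \right)} = - 17 \left(-42 - 12\right) = \left(-17\right) \left(-54\right) = 918$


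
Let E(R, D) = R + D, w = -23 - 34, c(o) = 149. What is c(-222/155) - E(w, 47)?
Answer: 159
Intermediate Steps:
w = -57
E(R, D) = D + R
c(-222/155) - E(w, 47) = 149 - (47 - 57) = 149 - 1*(-10) = 149 + 10 = 159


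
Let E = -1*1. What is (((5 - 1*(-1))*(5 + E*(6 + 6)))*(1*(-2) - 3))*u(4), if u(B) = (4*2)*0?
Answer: 0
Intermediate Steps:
E = -1
u(B) = 0 (u(B) = 8*0 = 0)
(((5 - 1*(-1))*(5 + E*(6 + 6)))*(1*(-2) - 3))*u(4) = (((5 - 1*(-1))*(5 - (6 + 6)))*(1*(-2) - 3))*0 = (((5 + 1)*(5 - 1*12))*(-2 - 3))*0 = ((6*(5 - 12))*(-5))*0 = ((6*(-7))*(-5))*0 = -42*(-5)*0 = 210*0 = 0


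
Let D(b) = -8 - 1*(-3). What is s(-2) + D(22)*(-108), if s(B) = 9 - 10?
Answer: 539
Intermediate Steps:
D(b) = -5 (D(b) = -8 + 3 = -5)
s(B) = -1
s(-2) + D(22)*(-108) = -1 - 5*(-108) = -1 + 540 = 539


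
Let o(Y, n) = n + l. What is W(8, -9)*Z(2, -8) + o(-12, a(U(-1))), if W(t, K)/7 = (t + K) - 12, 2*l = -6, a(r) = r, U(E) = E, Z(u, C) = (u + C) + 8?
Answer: -186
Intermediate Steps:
Z(u, C) = 8 + C + u (Z(u, C) = (C + u) + 8 = 8 + C + u)
l = -3 (l = (½)*(-6) = -3)
W(t, K) = -84 + 7*K + 7*t (W(t, K) = 7*((t + K) - 12) = 7*((K + t) - 12) = 7*(-12 + K + t) = -84 + 7*K + 7*t)
o(Y, n) = -3 + n (o(Y, n) = n - 3 = -3 + n)
W(8, -9)*Z(2, -8) + o(-12, a(U(-1))) = (-84 + 7*(-9) + 7*8)*(8 - 8 + 2) + (-3 - 1) = (-84 - 63 + 56)*2 - 4 = -91*2 - 4 = -182 - 4 = -186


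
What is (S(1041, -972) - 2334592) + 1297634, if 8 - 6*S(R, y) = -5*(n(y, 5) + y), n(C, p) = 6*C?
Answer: -3127880/3 ≈ -1.0426e+6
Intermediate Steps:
S(R, y) = 4/3 + 35*y/6 (S(R, y) = 4/3 - (-5)*(6*y + y)/6 = 4/3 - (-5)*7*y/6 = 4/3 - (-35)*y/6 = 4/3 + 35*y/6)
(S(1041, -972) - 2334592) + 1297634 = ((4/3 + (35/6)*(-972)) - 2334592) + 1297634 = ((4/3 - 5670) - 2334592) + 1297634 = (-17006/3 - 2334592) + 1297634 = -7020782/3 + 1297634 = -3127880/3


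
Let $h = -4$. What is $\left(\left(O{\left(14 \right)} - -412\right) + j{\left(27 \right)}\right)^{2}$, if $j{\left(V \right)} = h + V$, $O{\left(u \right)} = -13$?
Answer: $178084$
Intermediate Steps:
$j{\left(V \right)} = -4 + V$
$\left(\left(O{\left(14 \right)} - -412\right) + j{\left(27 \right)}\right)^{2} = \left(\left(-13 - -412\right) + \left(-4 + 27\right)\right)^{2} = \left(\left(-13 + 412\right) + 23\right)^{2} = \left(399 + 23\right)^{2} = 422^{2} = 178084$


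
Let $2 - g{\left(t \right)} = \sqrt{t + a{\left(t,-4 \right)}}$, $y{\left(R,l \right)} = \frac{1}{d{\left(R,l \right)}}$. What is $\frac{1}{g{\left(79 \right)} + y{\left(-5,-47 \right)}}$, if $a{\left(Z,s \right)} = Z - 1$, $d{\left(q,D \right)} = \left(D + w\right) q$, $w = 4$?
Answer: $- \frac{92665}{7071564} - \frac{46225 \sqrt{157}}{7071564} \approx -0.095009$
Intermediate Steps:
$d{\left(q,D \right)} = q \left(4 + D\right)$ ($d{\left(q,D \right)} = \left(D + 4\right) q = \left(4 + D\right) q = q \left(4 + D\right)$)
$y{\left(R,l \right)} = \frac{1}{R \left(4 + l\right)}$
$a{\left(Z,s \right)} = -1 + Z$
$g{\left(t \right)} = 2 - \sqrt{-1 + 2 t}$ ($g{\left(t \right)} = 2 - \sqrt{t + \left(-1 + t\right)} = 2 - \sqrt{-1 + 2 t}$)
$\frac{1}{g{\left(79 \right)} + y{\left(-5,-47 \right)}} = \frac{1}{\left(2 - \sqrt{-1 + 2 \cdot 79}\right) + \frac{1}{\left(-5\right) \left(4 - 47\right)}} = \frac{1}{\left(2 - \sqrt{-1 + 158}\right) - \frac{1}{5 \left(-43\right)}} = \frac{1}{\left(2 - \sqrt{157}\right) - - \frac{1}{215}} = \frac{1}{\left(2 - \sqrt{157}\right) + \frac{1}{215}} = \frac{1}{\frac{431}{215} - \sqrt{157}}$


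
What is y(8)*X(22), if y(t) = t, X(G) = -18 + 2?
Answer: -128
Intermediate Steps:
X(G) = -16
y(8)*X(22) = 8*(-16) = -128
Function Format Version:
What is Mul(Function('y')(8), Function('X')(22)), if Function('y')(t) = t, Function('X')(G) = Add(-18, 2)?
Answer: -128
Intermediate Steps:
Function('X')(G) = -16
Mul(Function('y')(8), Function('X')(22)) = Mul(8, -16) = -128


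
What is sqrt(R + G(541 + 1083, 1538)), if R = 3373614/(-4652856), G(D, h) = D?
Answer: sqrt(27116042473455)/129246 ≈ 40.290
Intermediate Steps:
R = -187423/258492 (R = 3373614*(-1/4652856) = -187423/258492 ≈ -0.72506)
sqrt(R + G(541 + 1083, 1538)) = sqrt(-187423/258492 + (541 + 1083)) = sqrt(-187423/258492 + 1624) = sqrt(419603585/258492) = sqrt(27116042473455)/129246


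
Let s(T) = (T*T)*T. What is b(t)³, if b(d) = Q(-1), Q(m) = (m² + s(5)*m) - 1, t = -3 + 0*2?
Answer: -1953125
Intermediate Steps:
s(T) = T³ (s(T) = T²*T = T³)
t = -3 (t = -3 + 0 = -3)
Q(m) = -1 + m² + 125*m (Q(m) = (m² + 5³*m) - 1 = (m² + 125*m) - 1 = -1 + m² + 125*m)
b(d) = -125 (b(d) = -1 + (-1)² + 125*(-1) = -1 + 1 - 125 = -125)
b(t)³ = (-125)³ = -1953125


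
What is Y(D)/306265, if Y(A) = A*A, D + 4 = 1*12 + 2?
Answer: 20/61253 ≈ 0.00032651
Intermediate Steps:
D = 10 (D = -4 + (1*12 + 2) = -4 + (12 + 2) = -4 + 14 = 10)
Y(A) = A²
Y(D)/306265 = 10²/306265 = 100*(1/306265) = 20/61253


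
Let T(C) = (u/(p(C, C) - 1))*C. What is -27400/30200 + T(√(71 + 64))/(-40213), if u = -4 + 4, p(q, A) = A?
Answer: -137/151 ≈ -0.90728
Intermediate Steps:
u = 0
T(C) = 0 (T(C) = (0/(C - 1))*C = (0/(-1 + C))*C = 0*C = 0)
-27400/30200 + T(√(71 + 64))/(-40213) = -27400/30200 + 0/(-40213) = -27400*1/30200 + 0*(-1/40213) = -137/151 + 0 = -137/151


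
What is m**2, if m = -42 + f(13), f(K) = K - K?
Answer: 1764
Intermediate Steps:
f(K) = 0
m = -42 (m = -42 + 0 = -42)
m**2 = (-42)**2 = 1764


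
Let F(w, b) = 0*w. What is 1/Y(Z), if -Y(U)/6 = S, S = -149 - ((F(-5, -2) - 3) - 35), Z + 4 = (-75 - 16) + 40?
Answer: 1/666 ≈ 0.0015015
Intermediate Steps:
F(w, b) = 0
Z = -55 (Z = -4 + ((-75 - 16) + 40) = -4 + (-91 + 40) = -4 - 51 = -55)
S = -111 (S = -149 - ((0 - 3) - 35) = -149 - (-3 - 35) = -149 - 1*(-38) = -149 + 38 = -111)
Y(U) = 666 (Y(U) = -6*(-111) = 666)
1/Y(Z) = 1/666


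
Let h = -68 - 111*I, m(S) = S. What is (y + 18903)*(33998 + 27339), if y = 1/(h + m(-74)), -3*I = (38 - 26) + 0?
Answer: 350154961259/302 ≈ 1.1595e+9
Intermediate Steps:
I = -4 (I = -((38 - 26) + 0)/3 = -(12 + 0)/3 = -⅓*12 = -4)
h = 376 (h = -68 - 111*(-4) = -68 + 444 = 376)
y = 1/302 (y = 1/(376 - 74) = 1/302 ≈ 0.0033113)
(y + 18903)*(33998 + 27339) = (1/302 + 18903)*(33998 + 27339) = (5708707/302)*61337 = 350154961259/302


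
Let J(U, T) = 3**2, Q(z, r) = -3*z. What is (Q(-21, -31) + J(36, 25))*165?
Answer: 11880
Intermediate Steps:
J(U, T) = 9
(Q(-21, -31) + J(36, 25))*165 = (-3*(-21) + 9)*165 = (63 + 9)*165 = 72*165 = 11880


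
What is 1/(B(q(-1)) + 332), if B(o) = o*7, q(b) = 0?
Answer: 1/332 ≈ 0.0030120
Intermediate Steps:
B(o) = 7*o
1/(B(q(-1)) + 332) = 1/(7*0 + 332) = 1/(0 + 332) = 1/332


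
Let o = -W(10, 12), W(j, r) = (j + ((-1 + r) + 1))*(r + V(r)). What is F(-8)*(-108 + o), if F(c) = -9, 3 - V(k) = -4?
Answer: 4734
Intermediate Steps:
V(k) = 7 (V(k) = 3 - 1*(-4) = 3 + 4 = 7)
W(j, r) = (7 + r)*(j + r) (W(j, r) = (j + ((-1 + r) + 1))*(r + 7) = (j + r)*(7 + r) = (7 + r)*(j + r))
o = -418 (o = -(12**2 + 7*10 + 7*12 + 10*12) = -(144 + 70 + 84 + 120) = -1*418 = -418)
F(-8)*(-108 + o) = -9*(-108 - 418) = -9*(-526) = 4734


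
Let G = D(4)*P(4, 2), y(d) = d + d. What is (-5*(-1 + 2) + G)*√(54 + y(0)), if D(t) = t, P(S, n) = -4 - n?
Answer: -87*√6 ≈ -213.11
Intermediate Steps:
y(d) = 2*d
G = -24 (G = 4*(-4 - 1*2) = 4*(-4 - 2) = 4*(-6) = -24)
(-5*(-1 + 2) + G)*√(54 + y(0)) = (-5*(-1 + 2) - 24)*√(54 + 2*0) = (-5*1 - 24)*√(54 + 0) = (-5 - 24)*√54 = -87*√6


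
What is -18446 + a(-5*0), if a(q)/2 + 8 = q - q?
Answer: -18462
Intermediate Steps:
a(q) = -16 (a(q) = -16 + 2*(q - q) = -16 + 2*0 = -16 + 0 = -16)
-18446 + a(-5*0) = -18446 - 16 = -18462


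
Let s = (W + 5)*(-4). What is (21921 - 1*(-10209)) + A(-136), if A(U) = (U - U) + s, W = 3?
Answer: 32098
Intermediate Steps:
s = -32 (s = (3 + 5)*(-4) = 8*(-4) = -32)
A(U) = -32 (A(U) = (U - U) - 32 = 0 - 32 = -32)
(21921 - 1*(-10209)) + A(-136) = (21921 - 1*(-10209)) - 32 = (21921 + 10209) - 32 = 32130 - 32 = 32098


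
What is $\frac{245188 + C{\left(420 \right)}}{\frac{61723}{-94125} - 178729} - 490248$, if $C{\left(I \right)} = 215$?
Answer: $- \frac{8247430320431679}{16822928848} \approx -4.9025 \cdot 10^{5}$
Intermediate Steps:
$\frac{245188 + C{\left(420 \right)}}{\frac{61723}{-94125} - 178729} - 490248 = \frac{245188 + 215}{\frac{61723}{-94125} - 178729} - 490248 = \frac{245403}{61723 \left(- \frac{1}{94125}\right) - 178729} - 490248 = \frac{245403}{- \frac{61723}{94125} - 178729} - 490248 = \frac{245403}{- \frac{16822928848}{94125}} - 490248 = 245403 \left(- \frac{94125}{16822928848}\right) - 490248 = - \frac{23098557375}{16822928848} - 490248 = - \frac{8247430320431679}{16822928848}$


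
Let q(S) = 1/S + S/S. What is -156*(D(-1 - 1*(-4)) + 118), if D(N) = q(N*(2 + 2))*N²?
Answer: -19929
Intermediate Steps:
q(S) = 1 + 1/S (q(S) = 1/S + 1 = 1 + 1/S)
D(N) = N*(1 + 4*N)/4 (D(N) = ((1 + N*(2 + 2))/((N*(2 + 2))))*N² = ((1 + N*4)/((N*4)))*N² = ((1 + 4*N)/((4*N)))*N² = ((1/(4*N))*(1 + 4*N))*N² = ((1 + 4*N)/(4*N))*N² = N*(1 + 4*N)/4)
-156*(D(-1 - 1*(-4)) + 118) = -156*((-1 - 1*(-4))*(¼ + (-1 - 1*(-4))) + 118) = -156*((-1 + 4)*(¼ + (-1 + 4)) + 118) = -156*(3*(¼ + 3) + 118) = -156*(3*(13/4) + 118) = -156*(39/4 + 118) = -156*511/4 = -19929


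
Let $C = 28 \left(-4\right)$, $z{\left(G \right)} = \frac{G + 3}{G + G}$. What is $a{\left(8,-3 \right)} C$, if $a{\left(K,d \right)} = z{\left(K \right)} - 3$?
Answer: $259$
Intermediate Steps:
$z{\left(G \right)} = \frac{3 + G}{2 G}$
$a{\left(K,d \right)} = -3 + \frac{3 + K}{2 K}$ ($a{\left(K,d \right)} = \frac{3 + K}{2 K} - 3 = -3 + \frac{3 + K}{2 K}$)
$C = -112$
$a{\left(8,-3 \right)} C = \frac{3 - 40}{2 \cdot 8} \left(-112\right) = \frac{1}{2} \cdot \frac{1}{8} \left(3 - 40\right) \left(-112\right) = \frac{1}{2} \cdot \frac{1}{8} \left(-37\right) \left(-112\right) = \left(- \frac{37}{16}\right) \left(-112\right) = 259$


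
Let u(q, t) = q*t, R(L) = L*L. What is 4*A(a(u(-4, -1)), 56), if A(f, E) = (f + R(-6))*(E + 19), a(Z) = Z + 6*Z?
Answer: 19200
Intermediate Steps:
R(L) = L**2
a(Z) = 7*Z
A(f, E) = (19 + E)*(36 + f) (A(f, E) = (f + (-6)**2)*(E + 19) = (f + 36)*(19 + E) = (36 + f)*(19 + E) = (19 + E)*(36 + f))
4*A(a(u(-4, -1)), 56) = 4*(684 + 19*(7*(-4*(-1))) + 36*56 + 56*(7*(-4*(-1)))) = 4*(684 + 19*(7*4) + 2016 + 56*(7*4)) = 4*(684 + 19*28 + 2016 + 56*28) = 4*(684 + 532 + 2016 + 1568) = 4*4800 = 19200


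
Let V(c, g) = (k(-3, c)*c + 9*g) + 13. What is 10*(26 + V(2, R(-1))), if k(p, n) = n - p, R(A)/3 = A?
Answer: 220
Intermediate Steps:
R(A) = 3*A
V(c, g) = 13 + 9*g + c*(3 + c) (V(c, g) = ((c - 1*(-3))*c + 9*g) + 13 = ((c + 3)*c + 9*g) + 13 = ((3 + c)*c + 9*g) + 13 = (c*(3 + c) + 9*g) + 13 = (9*g + c*(3 + c)) + 13 = 13 + 9*g + c*(3 + c))
10*(26 + V(2, R(-1))) = 10*(26 + (13 + 9*(3*(-1)) + 2*(3 + 2))) = 10*(26 + (13 + 9*(-3) + 2*5)) = 10*(26 + (13 - 27 + 10)) = 10*(26 - 4) = 10*22 = 220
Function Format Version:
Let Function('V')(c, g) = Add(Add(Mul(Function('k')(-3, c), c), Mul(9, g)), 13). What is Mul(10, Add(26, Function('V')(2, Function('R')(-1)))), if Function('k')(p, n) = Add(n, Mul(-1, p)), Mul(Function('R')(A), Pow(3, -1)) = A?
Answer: 220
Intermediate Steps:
Function('R')(A) = Mul(3, A)
Function('V')(c, g) = Add(13, Mul(9, g), Mul(c, Add(3, c))) (Function('V')(c, g) = Add(Add(Mul(Add(c, Mul(-1, -3)), c), Mul(9, g)), 13) = Add(Add(Mul(Add(c, 3), c), Mul(9, g)), 13) = Add(Add(Mul(Add(3, c), c), Mul(9, g)), 13) = Add(Add(Mul(c, Add(3, c)), Mul(9, g)), 13) = Add(Add(Mul(9, g), Mul(c, Add(3, c))), 13) = Add(13, Mul(9, g), Mul(c, Add(3, c))))
Mul(10, Add(26, Function('V')(2, Function('R')(-1)))) = Mul(10, Add(26, Add(13, Mul(9, Mul(3, -1)), Mul(2, Add(3, 2))))) = Mul(10, Add(26, Add(13, Mul(9, -3), Mul(2, 5)))) = Mul(10, Add(26, Add(13, -27, 10))) = Mul(10, Add(26, -4)) = Mul(10, 22) = 220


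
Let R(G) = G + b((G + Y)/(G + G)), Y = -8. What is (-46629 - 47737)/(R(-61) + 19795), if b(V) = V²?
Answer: -1404543544/293725617 ≈ -4.7818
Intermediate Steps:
R(G) = G + (-8 + G)²/(4*G²) (R(G) = G + ((G - 8)/(G + G))² = G + ((-8 + G)/((2*G)))² = G + ((-8 + G)*(1/(2*G)))² = G + ((-8 + G)/(2*G))² = G + (-8 + G)²/(4*G²))
(-46629 - 47737)/(R(-61) + 19795) = (-46629 - 47737)/((-61 + (¼)*(-8 - 61)²/(-61)²) + 19795) = -94366/((-61 + (¼)*(1/3721)*(-69)²) + 19795) = -94366/((-61 + (¼)*(1/3721)*4761) + 19795) = -94366/((-61 + 4761/14884) + 19795) = -94366/(-903163/14884 + 19795) = -94366/293725617/14884 = -94366*14884/293725617 = -1404543544/293725617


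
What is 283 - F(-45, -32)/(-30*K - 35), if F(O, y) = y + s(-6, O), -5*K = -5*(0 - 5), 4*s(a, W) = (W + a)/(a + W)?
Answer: 130307/460 ≈ 283.28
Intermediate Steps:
s(a, W) = ¼ (s(a, W) = ((W + a)/(a + W))/4 = ((W + a)/(W + a))/4 = (¼)*1 = ¼)
K = -5 (K = -(-1)*(0 - 5) = -(-1)*(-5) = -⅕*25 = -5)
F(O, y) = ¼ + y (F(O, y) = y + ¼ = ¼ + y)
283 - F(-45, -32)/(-30*K - 35) = 283 - (¼ - 32)/(-30*(-5) - 35) = 283 - (-127)/(4*(150 - 35)) = 283 - (-127)/(4*115) = 283 - 1*(-127/460) = 283 + 127/460 = 130307/460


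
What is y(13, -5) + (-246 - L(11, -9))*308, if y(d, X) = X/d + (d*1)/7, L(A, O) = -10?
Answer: -6614474/91 ≈ -72687.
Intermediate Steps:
y(d, X) = d/7 + X/d (y(d, X) = X/d + d*(1/7) = X/d + d/7 = d/7 + X/d)
y(13, -5) + (-246 - L(11, -9))*308 = ((1/7)*13 - 5/13) + (-246 - 1*(-10))*308 = (13/7 - 5*1/13) + (-246 + 10)*308 = (13/7 - 5/13) - 236*308 = 134/91 - 72688 = -6614474/91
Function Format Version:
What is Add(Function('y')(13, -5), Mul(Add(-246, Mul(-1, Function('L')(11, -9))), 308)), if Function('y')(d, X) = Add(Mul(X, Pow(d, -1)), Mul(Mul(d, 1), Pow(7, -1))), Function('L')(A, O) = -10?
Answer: Rational(-6614474, 91) ≈ -72687.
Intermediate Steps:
Function('y')(d, X) = Add(Mul(Rational(1, 7), d), Mul(X, Pow(d, -1))) (Function('y')(d, X) = Add(Mul(X, Pow(d, -1)), Mul(d, Rational(1, 7))) = Add(Mul(X, Pow(d, -1)), Mul(Rational(1, 7), d)) = Add(Mul(Rational(1, 7), d), Mul(X, Pow(d, -1))))
Add(Function('y')(13, -5), Mul(Add(-246, Mul(-1, Function('L')(11, -9))), 308)) = Add(Add(Mul(Rational(1, 7), 13), Mul(-5, Pow(13, -1))), Mul(Add(-246, Mul(-1, -10)), 308)) = Add(Add(Rational(13, 7), Mul(-5, Rational(1, 13))), Mul(Add(-246, 10), 308)) = Add(Add(Rational(13, 7), Rational(-5, 13)), Mul(-236, 308)) = Add(Rational(134, 91), -72688) = Rational(-6614474, 91)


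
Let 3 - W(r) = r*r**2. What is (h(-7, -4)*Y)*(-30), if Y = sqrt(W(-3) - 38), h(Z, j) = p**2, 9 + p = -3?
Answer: -8640*I*sqrt(2) ≈ -12219.0*I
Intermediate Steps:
p = -12 (p = -9 - 3 = -12)
h(Z, j) = 144 (h(Z, j) = (-12)**2 = 144)
W(r) = 3 - r**3 (W(r) = 3 - r*r**2 = 3 - r**3)
Y = 2*I*sqrt(2) (Y = sqrt((3 - 1*(-3)**3) - 38) = sqrt((3 - 1*(-27)) - 38) = sqrt((3 + 27) - 38) = sqrt(30 - 38) = sqrt(-8) = 2*I*sqrt(2) ≈ 2.8284*I)
(h(-7, -4)*Y)*(-30) = (144*(2*I*sqrt(2)))*(-30) = (288*I*sqrt(2))*(-30) = -8640*I*sqrt(2)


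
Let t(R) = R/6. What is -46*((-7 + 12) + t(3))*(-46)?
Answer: 11638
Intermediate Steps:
t(R) = R/6 (t(R) = R*(1/6) = R/6)
-46*((-7 + 12) + t(3))*(-46) = -46*((-7 + 12) + (1/6)*3)*(-46) = -46*(5 + 1/2)*(-46) = -46*11/2*(-46) = -253*(-46) = 11638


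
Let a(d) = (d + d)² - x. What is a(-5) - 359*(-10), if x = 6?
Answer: 3684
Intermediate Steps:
a(d) = -6 + 4*d² (a(d) = (d + d)² - 1*6 = (2*d)² - 6 = 4*d² - 6 = -6 + 4*d²)
a(-5) - 359*(-10) = (-6 + 4*(-5)²) - 359*(-10) = (-6 + 4*25) + 3590 = (-6 + 100) + 3590 = 94 + 3590 = 3684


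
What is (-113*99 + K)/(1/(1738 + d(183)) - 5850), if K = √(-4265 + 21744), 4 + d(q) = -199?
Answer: 17172045/8979749 - 1535*√17479/8979749 ≈ 1.8897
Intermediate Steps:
d(q) = -203 (d(q) = -4 - 199 = -203)
K = √17479 ≈ 132.21
(-113*99 + K)/(1/(1738 + d(183)) - 5850) = (-113*99 + √17479)/(1/(1738 - 203) - 5850) = (-11187 + √17479)/(1/1535 - 5850) = (-11187 + √17479)/(-8979749/1535) = (-11187 + √17479)*(-1535/8979749) = 17172045/8979749 - 1535*√17479/8979749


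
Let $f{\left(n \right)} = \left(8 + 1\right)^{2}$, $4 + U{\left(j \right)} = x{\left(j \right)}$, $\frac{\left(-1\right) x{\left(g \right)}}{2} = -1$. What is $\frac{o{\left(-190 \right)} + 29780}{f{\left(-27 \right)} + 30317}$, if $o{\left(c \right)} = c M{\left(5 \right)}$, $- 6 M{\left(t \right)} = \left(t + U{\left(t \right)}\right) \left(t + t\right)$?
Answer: $\frac{15365}{15199} \approx 1.0109$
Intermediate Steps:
$x{\left(g \right)} = 2$ ($x{\left(g \right)} = \left(-2\right) \left(-1\right) = 2$)
$U{\left(j \right)} = -2$ ($U{\left(j \right)} = -4 + 2 = -2$)
$f{\left(n \right)} = 81$ ($f{\left(n \right)} = 9^{2} = 81$)
$M{\left(t \right)} = - \frac{t \left(-2 + t\right)}{3}$ ($M{\left(t \right)} = - \frac{\left(t - 2\right) \left(t + t\right)}{6} = - \frac{\left(-2 + t\right) 2 t}{6} = - \frac{2 t \left(-2 + t\right)}{6} = - \frac{t \left(-2 + t\right)}{3}$)
$o{\left(c \right)} = - 5 c$ ($o{\left(c \right)} = c \frac{1}{3} \cdot 5 \left(2 - 5\right) = c \frac{1}{3} \cdot 5 \left(-3\right) = c \left(-5\right) = - 5 c$)
$\frac{o{\left(-190 \right)} + 29780}{f{\left(-27 \right)} + 30317} = \frac{\left(-5\right) \left(-190\right) + 29780}{81 + 30317} = \frac{950 + 29780}{30398} = 30730 \cdot \frac{1}{30398} = \frac{15365}{15199}$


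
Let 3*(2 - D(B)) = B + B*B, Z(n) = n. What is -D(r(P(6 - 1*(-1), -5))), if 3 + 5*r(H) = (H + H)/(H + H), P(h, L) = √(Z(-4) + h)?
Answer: -52/25 ≈ -2.0800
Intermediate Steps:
P(h, L) = √(-4 + h)
r(H) = -⅖ (r(H) = -⅗ + ((H + H)/(H + H))/5 = -⅗ + ((2*H)/((2*H)))/5 = -⅗ + ((2*H)*(1/(2*H)))/5 = -⅗ + (⅕)*1 = -⅗ + ⅕ = -⅖)
D(B) = 2 - B/3 - B²/3 (D(B) = 2 - (B + B*B)/3 = 2 - (B + B²)/3 = 2 + (-B/3 - B²/3) = 2 - B/3 - B²/3)
-D(r(P(6 - 1*(-1), -5))) = -(2 - ⅓*(-⅖) - (-⅖)²/3) = -(2 + 2/15 - ⅓*4/25) = -(2 + 2/15 - 4/75) = -1*52/25 = -52/25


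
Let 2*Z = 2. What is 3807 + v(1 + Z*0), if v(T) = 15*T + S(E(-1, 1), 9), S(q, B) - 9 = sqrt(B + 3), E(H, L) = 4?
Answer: 3831 + 2*sqrt(3) ≈ 3834.5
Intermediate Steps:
Z = 1 (Z = (1/2)*2 = 1)
S(q, B) = 9 + sqrt(3 + B) (S(q, B) = 9 + sqrt(B + 3) = 9 + sqrt(3 + B))
v(T) = 9 + 2*sqrt(3) + 15*T (v(T) = 15*T + (9 + sqrt(3 + 9)) = 15*T + (9 + sqrt(12)) = 15*T + (9 + 2*sqrt(3)) = 9 + 2*sqrt(3) + 15*T)
3807 + v(1 + Z*0) = 3807 + (9 + 2*sqrt(3) + 15*(1 + 1*0)) = 3807 + (9 + 2*sqrt(3) + 15*(1 + 0)) = 3807 + (9 + 2*sqrt(3) + 15*1) = 3807 + (9 + 2*sqrt(3) + 15) = 3807 + (24 + 2*sqrt(3)) = 3831 + 2*sqrt(3)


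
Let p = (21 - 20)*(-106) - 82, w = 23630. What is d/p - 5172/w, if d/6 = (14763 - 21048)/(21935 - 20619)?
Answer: -97126719/1461562760 ≈ -0.066454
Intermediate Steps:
d = -18855/658 (d = 6*((14763 - 21048)/(21935 - 20619)) = 6*(-6285/1316) = -18855/658 ≈ -28.655)
p = -188 (p = 1*(-106) - 82 = -106 - 82 = -188)
d/p - 5172/w = -18855/658/(-188) - 5172/23630 = -18855/658*(-1/188) - 5172*1/23630 = 18855/123704 - 2586/11815 = -97126719/1461562760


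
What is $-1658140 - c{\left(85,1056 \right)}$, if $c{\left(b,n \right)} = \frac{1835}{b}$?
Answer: $- \frac{28188747}{17} \approx -1.6582 \cdot 10^{6}$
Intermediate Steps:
$-1658140 - c{\left(85,1056 \right)} = -1658140 - \frac{1835}{85} = -1658140 - 1835 \cdot \frac{1}{85} = -1658140 - \frac{367}{17} = - \frac{28188747}{17}$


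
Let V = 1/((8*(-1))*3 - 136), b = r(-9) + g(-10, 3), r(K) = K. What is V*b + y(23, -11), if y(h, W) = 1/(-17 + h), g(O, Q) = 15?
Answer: 31/240 ≈ 0.12917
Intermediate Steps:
b = 6 (b = -9 + 15 = 6)
V = -1/160 (V = 1/(-8*3 - 136) = 1/(-24 - 136) = 1/(-160) = -1/160 ≈ -0.0062500)
V*b + y(23, -11) = -1/160*6 + 1/(-17 + 23) = -3/80 + 1/6 = -3/80 + ⅙ = 31/240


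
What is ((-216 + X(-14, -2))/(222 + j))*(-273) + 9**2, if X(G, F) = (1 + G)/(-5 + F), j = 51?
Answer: 2066/7 ≈ 295.14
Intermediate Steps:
X(G, F) = (1 + G)/(-5 + F)
((-216 + X(-14, -2))/(222 + j))*(-273) + 9**2 = ((-216 + (1 - 14)/(-5 - 2))/(222 + 51))*(-273) + 9**2 = ((-216 - 13/(-7))/273)*(-273) + 81 = ((-216 - 1/7*(-13))*(1/273))*(-273) + 81 = ((-216 + 13/7)*(1/273))*(-273) + 81 = -1499/7*1/273*(-273) + 81 = -1499/1911*(-273) + 81 = 1499/7 + 81 = 2066/7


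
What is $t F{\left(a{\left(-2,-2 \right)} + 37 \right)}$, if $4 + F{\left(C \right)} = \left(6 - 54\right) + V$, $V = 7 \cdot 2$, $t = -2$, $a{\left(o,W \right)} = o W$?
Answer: $76$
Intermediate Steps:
$a{\left(o,W \right)} = W o$
$V = 14$
$F{\left(C \right)} = -38$ ($F{\left(C \right)} = -4 + \left(\left(6 - 54\right) + 14\right) = -4 + \left(-48 + 14\right) = -4 - 34 = -38$)
$t F{\left(a{\left(-2,-2 \right)} + 37 \right)} = \left(-2\right) \left(-38\right) = 76$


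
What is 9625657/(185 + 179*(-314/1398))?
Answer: 6728334243/101212 ≈ 66478.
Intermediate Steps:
9625657/(185 + 179*(-314/1398)) = 9625657/(185 + 179*(-314*1/1398)) = 9625657/(185 + 179*(-157/699)) = 9625657/(185 - 28103/699) = 9625657/(101212/699) = 9625657*(699/101212) = 6728334243/101212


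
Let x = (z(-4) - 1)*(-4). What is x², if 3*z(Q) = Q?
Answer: 784/9 ≈ 87.111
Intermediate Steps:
z(Q) = Q/3
x = 28/3 (x = ((⅓)*(-4) - 1)*(-4) = (-4/3 - 1)*(-4) = -7/3*(-4) = 28/3 ≈ 9.3333)
x² = (28/3)² = 784/9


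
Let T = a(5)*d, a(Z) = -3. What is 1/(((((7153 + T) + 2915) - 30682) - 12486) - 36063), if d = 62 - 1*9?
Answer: -1/69322 ≈ -1.4425e-5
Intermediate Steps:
d = 53 (d = 62 - 9 = 53)
T = -159 (T = -3*53 = -159)
1/(((((7153 + T) + 2915) - 30682) - 12486) - 36063) = 1/(((((7153 - 159) + 2915) - 30682) - 12486) - 36063) = 1/((((6994 + 2915) - 30682) - 12486) - 36063) = 1/(((9909 - 30682) - 12486) - 36063) = 1/((-20773 - 12486) - 36063) = 1/(-33259 - 36063) = 1/(-69322) = -1/69322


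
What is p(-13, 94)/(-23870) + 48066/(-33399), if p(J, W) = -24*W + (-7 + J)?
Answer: -178553216/132872355 ≈ -1.3438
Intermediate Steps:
p(J, W) = -7 + J - 24*W
p(-13, 94)/(-23870) + 48066/(-33399) = (-7 - 13 - 24*94)/(-23870) + 48066/(-33399) = (-7 - 13 - 2256)*(-1/23870) + 48066*(-1/33399) = -2276*(-1/23870) - 16022/11133 = 1138/11935 - 16022/11133 = -178553216/132872355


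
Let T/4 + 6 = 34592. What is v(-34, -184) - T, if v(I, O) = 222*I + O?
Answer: -146076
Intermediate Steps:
v(I, O) = O + 222*I
T = 138344 (T = -24 + 4*34592 = -24 + 138368 = 138344)
v(-34, -184) - T = (-184 + 222*(-34)) - 1*138344 = (-184 - 7548) - 138344 = -7732 - 138344 = -146076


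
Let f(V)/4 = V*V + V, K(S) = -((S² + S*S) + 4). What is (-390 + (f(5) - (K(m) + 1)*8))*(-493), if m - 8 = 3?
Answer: -833170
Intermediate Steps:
m = 11 (m = 8 + 3 = 11)
K(S) = -4 - 2*S² (K(S) = -((S² + S²) + 4) = -(2*S² + 4) = -(4 + 2*S²) = -4 - 2*S²)
f(V) = 4*V + 4*V² (f(V) = 4*(V*V + V) = 4*(V² + V) = 4*(V + V²) = 4*V + 4*V²)
(-390 + (f(5) - (K(m) + 1)*8))*(-493) = (-390 + (4*5*(1 + 5) - ((-4 - 2*11²) + 1)*8))*(-493) = (-390 + (4*5*6 - ((-4 - 2*121) + 1)*8))*(-493) = (-390 + (120 - ((-4 - 242) + 1)*8))*(-493) = (-390 + (120 - (-246 + 1)*8))*(-493) = (-390 + (120 - (-245)*8))*(-493) = (-390 + (120 - 1*(-1960)))*(-493) = (-390 + (120 + 1960))*(-493) = (-390 + 2080)*(-493) = 1690*(-493) = -833170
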